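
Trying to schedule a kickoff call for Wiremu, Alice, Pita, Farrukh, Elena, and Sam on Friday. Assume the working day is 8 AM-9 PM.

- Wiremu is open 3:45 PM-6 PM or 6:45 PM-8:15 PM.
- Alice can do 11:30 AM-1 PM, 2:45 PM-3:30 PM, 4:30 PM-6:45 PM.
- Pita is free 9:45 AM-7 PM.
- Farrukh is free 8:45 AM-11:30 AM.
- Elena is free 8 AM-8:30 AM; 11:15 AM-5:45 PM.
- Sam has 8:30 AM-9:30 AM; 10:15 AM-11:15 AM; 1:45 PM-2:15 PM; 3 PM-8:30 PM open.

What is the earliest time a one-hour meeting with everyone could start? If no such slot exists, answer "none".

none

Wiremu ∩ Alice: 16:30-18:00.
Wiremu ∩ Alice ∩ Pita: 16:30-18:00.
Wiremu ∩ Alice ∩ Pita ∩ Farrukh: ∅.
Wiremu ∩ Alice ∩ Pita ∩ Farrukh ∩ Elena: ∅.
Wiremu ∩ Alice ∩ Pita ∩ Farrukh ∩ Elena ∩ Sam: ∅.
There is no time when everyone is free.
No common window is at least 60 minutes long.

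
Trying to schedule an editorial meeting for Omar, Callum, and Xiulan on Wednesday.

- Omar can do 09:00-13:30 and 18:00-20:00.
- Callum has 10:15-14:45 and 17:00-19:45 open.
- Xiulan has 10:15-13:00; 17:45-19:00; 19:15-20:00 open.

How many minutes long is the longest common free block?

165

Omar ∩ Callum: 10:15-13:30, 18:00-19:45.
Omar ∩ Callum ∩ Xiulan: 10:15-13:00, 18:00-19:00, 19:15-19:45.
The longest is 10:15-13:00 at 165 minutes.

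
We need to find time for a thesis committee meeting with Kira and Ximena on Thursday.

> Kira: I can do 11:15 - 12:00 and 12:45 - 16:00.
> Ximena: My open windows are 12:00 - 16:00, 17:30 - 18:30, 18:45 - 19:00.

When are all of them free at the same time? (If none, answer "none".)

12:45-16:00

Kira ∩ Ximena: 12:45-16:00.
Those are the intersection windows.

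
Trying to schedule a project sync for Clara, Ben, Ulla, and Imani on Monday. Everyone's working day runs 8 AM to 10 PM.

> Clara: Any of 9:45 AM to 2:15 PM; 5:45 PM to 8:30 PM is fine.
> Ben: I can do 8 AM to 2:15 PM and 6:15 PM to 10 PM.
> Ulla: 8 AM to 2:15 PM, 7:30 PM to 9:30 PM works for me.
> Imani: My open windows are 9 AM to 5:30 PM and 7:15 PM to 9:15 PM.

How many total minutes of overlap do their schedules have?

330

Clara ∩ Ben: 09:45-14:15, 18:15-20:30.
Clara ∩ Ben ∩ Ulla: 09:45-14:15, 19:30-20:30.
Clara ∩ Ben ∩ Ulla ∩ Imani: 09:45-14:15, 19:30-20:30.
Summing the common windows: 270 + 60 = 330 minutes.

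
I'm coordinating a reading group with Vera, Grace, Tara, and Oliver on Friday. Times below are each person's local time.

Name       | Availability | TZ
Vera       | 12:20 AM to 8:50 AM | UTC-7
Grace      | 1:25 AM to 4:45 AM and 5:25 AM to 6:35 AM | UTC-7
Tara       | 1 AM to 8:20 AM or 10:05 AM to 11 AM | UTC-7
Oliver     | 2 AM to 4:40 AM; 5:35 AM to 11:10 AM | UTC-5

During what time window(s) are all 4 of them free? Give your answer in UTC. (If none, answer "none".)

08:25-09:40, 10:35-11:45, 12:25-13:35

Vera in UTC: 07:20-15:50 (add 7h to convert from UTC-7).
Grace in UTC: 08:25-11:45, 12:25-13:35 (add 7h to convert from UTC-7).
Tara in UTC: 08:00-15:20, 17:05-18:00 (add 7h to convert from UTC-7).
Oliver in UTC: 07:00-09:40, 10:35-16:10 (add 5h to convert from UTC-5).
Vera ∩ Grace: 08:25-11:45, 12:25-13:35.
Vera ∩ Grace ∩ Tara: 08:25-11:45, 12:25-13:35.
Vera ∩ Grace ∩ Tara ∩ Oliver: 08:25-09:40, 10:35-11:45, 12:25-13:35.
So the common availability across everyone is 08:25-09:40, 10:35-11:45, 12:25-13:35.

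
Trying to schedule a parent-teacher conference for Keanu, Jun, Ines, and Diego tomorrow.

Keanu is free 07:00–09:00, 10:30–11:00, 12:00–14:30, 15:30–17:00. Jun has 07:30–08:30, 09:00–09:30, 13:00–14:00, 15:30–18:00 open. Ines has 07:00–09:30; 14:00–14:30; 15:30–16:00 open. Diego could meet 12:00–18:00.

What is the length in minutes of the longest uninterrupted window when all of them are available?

Keanu ∩ Jun: 07:30-08:30, 13:00-14:00, 15:30-17:00.
Keanu ∩ Jun ∩ Ines: 07:30-08:30, 15:30-16:00.
Keanu ∩ Jun ∩ Ines ∩ Diego: 15:30-16:00.
So the common availability across everyone is 15:30-16:00.
The longest is 15:30-16:00 at 30 minutes.

30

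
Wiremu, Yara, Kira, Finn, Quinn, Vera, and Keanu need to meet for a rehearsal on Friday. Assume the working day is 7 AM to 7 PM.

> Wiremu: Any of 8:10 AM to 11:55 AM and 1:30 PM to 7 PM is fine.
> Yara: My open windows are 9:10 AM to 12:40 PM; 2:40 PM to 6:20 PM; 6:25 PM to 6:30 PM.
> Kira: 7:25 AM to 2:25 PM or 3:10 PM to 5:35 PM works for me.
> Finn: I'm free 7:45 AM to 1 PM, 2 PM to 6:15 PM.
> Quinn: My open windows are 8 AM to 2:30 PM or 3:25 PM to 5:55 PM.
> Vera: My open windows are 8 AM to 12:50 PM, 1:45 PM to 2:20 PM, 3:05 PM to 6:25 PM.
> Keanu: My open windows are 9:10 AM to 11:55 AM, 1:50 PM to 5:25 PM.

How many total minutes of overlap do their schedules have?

Wiremu ∩ Yara: 09:10-11:55, 14:40-18:20, 18:25-18:30.
Wiremu ∩ Yara ∩ Kira: 09:10-11:55, 15:10-17:35.
Wiremu ∩ Yara ∩ Kira ∩ Finn: 09:10-11:55, 15:10-17:35.
Wiremu ∩ Yara ∩ Kira ∩ Finn ∩ Quinn: 09:10-11:55, 15:25-17:35.
Wiremu ∩ Yara ∩ Kira ∩ Finn ∩ Quinn ∩ Vera: 09:10-11:55, 15:25-17:35.
Wiremu ∩ Yara ∩ Kira ∩ Finn ∩ Quinn ∩ Vera ∩ Keanu: 09:10-11:55, 15:25-17:25.
Summing the common windows: 165 + 120 = 285 minutes.

285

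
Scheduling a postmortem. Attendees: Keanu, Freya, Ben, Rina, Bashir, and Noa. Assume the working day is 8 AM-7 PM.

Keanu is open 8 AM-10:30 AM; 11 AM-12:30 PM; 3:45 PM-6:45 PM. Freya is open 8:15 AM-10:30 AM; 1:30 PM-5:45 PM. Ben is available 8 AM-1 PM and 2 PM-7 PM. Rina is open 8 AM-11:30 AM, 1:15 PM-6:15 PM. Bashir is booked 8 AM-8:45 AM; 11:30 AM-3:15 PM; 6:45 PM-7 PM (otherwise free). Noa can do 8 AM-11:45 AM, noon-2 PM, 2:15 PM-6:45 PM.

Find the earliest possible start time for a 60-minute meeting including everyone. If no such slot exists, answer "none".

Keanu free: 08:00-10:30, 11:00-12:30, 15:45-18:45.
Freya free: 08:15-10:30, 13:30-17:45.
Ben free: 08:00-13:00, 14:00-19:00.
Rina free: 08:00-11:30, 13:15-18:15.
Bashir free: 08:45-11:30, 15:15-18:45 (invert busy blocks within the working day).
Noa free: 08:00-11:45, 12:00-14:00, 14:15-18:45.
Keanu ∩ Freya: 08:15-10:30, 15:45-17:45.
Keanu ∩ Freya ∩ Ben: 08:15-10:30, 15:45-17:45.
Keanu ∩ Freya ∩ Ben ∩ Rina: 08:15-10:30, 15:45-17:45.
Keanu ∩ Freya ∩ Ben ∩ Rina ∩ Bashir: 08:45-10:30, 15:45-17:45.
Keanu ∩ Freya ∩ Ben ∩ Rina ∩ Bashir ∩ Noa: 08:45-10:30, 15:45-17:45.
The first common window of at least 60 minutes is 08:45-10:30, so the earliest start is 08:45.

08:45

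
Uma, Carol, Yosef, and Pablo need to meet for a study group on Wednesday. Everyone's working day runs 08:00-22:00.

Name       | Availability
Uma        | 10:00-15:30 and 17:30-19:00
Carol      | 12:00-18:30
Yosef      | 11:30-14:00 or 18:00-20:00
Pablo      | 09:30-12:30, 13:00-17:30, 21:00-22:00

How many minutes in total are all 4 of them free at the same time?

90

Uma ∩ Carol: 12:00-15:30, 17:30-18:30.
Uma ∩ Carol ∩ Yosef: 12:00-14:00, 18:00-18:30.
Uma ∩ Carol ∩ Yosef ∩ Pablo: 12:00-12:30, 13:00-14:00.
Summing the common windows: 30 + 60 = 90 minutes.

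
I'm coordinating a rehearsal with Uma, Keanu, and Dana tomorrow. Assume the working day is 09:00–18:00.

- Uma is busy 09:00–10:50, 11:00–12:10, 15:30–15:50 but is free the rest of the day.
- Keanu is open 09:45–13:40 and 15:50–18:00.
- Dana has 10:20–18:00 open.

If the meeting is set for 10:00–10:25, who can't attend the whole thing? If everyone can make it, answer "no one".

Dana, Uma

Uma free: 10:50-11:00, 12:10-15:30, 15:50-18:00 (invert busy blocks within the working day).
Keanu free: 09:45-13:40, 15:50-18:00.
Dana free: 10:20-18:00.
Uma: not fully free for 10:00-10:25. Keanu: free for 10:00-10:25. Dana: not fully free for 10:00-10:25.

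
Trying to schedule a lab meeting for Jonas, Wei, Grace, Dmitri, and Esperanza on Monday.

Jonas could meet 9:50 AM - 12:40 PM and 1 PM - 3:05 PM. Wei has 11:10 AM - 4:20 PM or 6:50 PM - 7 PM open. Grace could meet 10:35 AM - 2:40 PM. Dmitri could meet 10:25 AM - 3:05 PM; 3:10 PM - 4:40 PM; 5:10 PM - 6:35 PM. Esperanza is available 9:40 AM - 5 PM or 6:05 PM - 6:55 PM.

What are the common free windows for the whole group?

Jonas ∩ Wei: 11:10-12:40, 13:00-15:05.
Jonas ∩ Wei ∩ Grace: 11:10-12:40, 13:00-14:40.
Jonas ∩ Wei ∩ Grace ∩ Dmitri: 11:10-12:40, 13:00-14:40.
Jonas ∩ Wei ∩ Grace ∩ Dmitri ∩ Esperanza: 11:10-12:40, 13:00-14:40.

11:10-12:40, 13:00-14:40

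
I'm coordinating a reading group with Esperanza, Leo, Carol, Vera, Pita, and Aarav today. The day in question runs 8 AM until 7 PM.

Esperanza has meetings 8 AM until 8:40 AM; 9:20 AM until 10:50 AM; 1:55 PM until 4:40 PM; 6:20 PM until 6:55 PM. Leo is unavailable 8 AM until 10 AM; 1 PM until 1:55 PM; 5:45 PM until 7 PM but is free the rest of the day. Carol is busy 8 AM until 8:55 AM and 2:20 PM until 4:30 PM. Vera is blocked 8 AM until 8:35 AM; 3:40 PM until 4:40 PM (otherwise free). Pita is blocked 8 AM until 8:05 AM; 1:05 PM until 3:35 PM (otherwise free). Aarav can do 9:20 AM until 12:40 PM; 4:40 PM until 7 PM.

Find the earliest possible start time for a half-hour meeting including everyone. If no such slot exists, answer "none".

Esperanza free: 08:40-09:20, 10:50-13:55, 16:40-18:20, 18:55-19:00 (invert busy blocks within the working day).
Leo free: 10:00-13:00, 13:55-17:45 (invert busy blocks within the working day).
Carol free: 08:55-14:20, 16:30-19:00 (invert busy blocks within the working day).
Vera free: 08:35-15:40, 16:40-19:00 (invert busy blocks within the working day).
Pita free: 08:05-13:05, 15:35-19:00 (invert busy blocks within the working day).
Aarav free: 09:20-12:40, 16:40-19:00.
Esperanza ∩ Leo: 10:50-13:00, 16:40-17:45.
Esperanza ∩ Leo ∩ Carol: 10:50-13:00, 16:40-17:45.
Esperanza ∩ Leo ∩ Carol ∩ Vera: 10:50-13:00, 16:40-17:45.
Esperanza ∩ Leo ∩ Carol ∩ Vera ∩ Pita: 10:50-13:00, 16:40-17:45.
Esperanza ∩ Leo ∩ Carol ∩ Vera ∩ Pita ∩ Aarav: 10:50-12:40, 16:40-17:45.
So the common availability across everyone is 10:50-12:40, 16:40-17:45.
The first common window of at least 30 minutes is 10:50-12:40, so the earliest start is 10:50.

10:50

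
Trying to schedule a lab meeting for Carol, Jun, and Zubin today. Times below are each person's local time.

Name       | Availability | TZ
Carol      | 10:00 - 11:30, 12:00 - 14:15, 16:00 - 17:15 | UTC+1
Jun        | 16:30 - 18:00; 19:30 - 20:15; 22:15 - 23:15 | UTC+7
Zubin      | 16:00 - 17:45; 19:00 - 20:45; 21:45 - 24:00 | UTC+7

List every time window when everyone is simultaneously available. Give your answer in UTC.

Carol in UTC: 09:00-10:30, 11:00-13:15, 15:00-16:15 (subtract 1h to convert from UTC+1).
Jun in UTC: 09:30-11:00, 12:30-13:15, 15:15-16:15 (subtract 7h to convert from UTC+7).
Zubin in UTC: 09:00-10:45, 12:00-13:45, 14:45-17:00 (subtract 7h to convert from UTC+7).
Carol ∩ Jun: 09:30-10:30, 12:30-13:15, 15:15-16:15.
Carol ∩ Jun ∩ Zubin: 09:30-10:30, 12:30-13:15, 15:15-16:15.

09:30-10:30, 12:30-13:15, 15:15-16:15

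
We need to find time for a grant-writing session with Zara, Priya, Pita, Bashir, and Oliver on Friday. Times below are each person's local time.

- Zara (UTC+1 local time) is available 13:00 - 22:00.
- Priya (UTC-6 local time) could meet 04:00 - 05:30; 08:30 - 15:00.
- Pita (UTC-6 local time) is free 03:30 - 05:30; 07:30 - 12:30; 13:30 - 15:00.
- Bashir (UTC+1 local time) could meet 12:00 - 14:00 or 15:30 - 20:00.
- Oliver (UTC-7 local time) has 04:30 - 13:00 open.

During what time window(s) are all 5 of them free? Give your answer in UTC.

Zara in UTC: 12:00-21:00 (subtract 1h to convert from UTC+1).
Priya in UTC: 10:00-11:30, 14:30-21:00 (add 6h to convert from UTC-6).
Pita in UTC: 09:30-11:30, 13:30-18:30, 19:30-21:00 (add 6h to convert from UTC-6).
Bashir in UTC: 11:00-13:00, 14:30-19:00 (subtract 1h to convert from UTC+1).
Oliver in UTC: 11:30-20:00 (add 7h to convert from UTC-7).
Zara ∩ Priya: 14:30-21:00.
Zara ∩ Priya ∩ Pita: 14:30-18:30, 19:30-21:00.
Zara ∩ Priya ∩ Pita ∩ Bashir: 14:30-18:30.
Zara ∩ Priya ∩ Pita ∩ Bashir ∩ Oliver: 14:30-18:30.
Those are the intersection windows.

14:30-18:30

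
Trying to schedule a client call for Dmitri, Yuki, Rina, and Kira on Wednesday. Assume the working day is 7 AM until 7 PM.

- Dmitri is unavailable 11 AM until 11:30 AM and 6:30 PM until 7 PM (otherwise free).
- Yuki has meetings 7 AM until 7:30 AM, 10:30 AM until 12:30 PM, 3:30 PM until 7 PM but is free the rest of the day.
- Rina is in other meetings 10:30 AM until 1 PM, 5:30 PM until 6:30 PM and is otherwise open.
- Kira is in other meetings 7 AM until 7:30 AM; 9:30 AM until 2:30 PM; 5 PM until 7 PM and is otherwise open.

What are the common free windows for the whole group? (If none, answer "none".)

Dmitri free: 07:00-11:00, 11:30-18:30 (invert busy blocks within the working day).
Yuki free: 07:30-10:30, 12:30-15:30 (invert busy blocks within the working day).
Rina free: 07:00-10:30, 13:00-17:30, 18:30-19:00 (invert busy blocks within the working day).
Kira free: 07:30-09:30, 14:30-17:00 (invert busy blocks within the working day).
Dmitri ∩ Yuki: 07:30-10:30, 12:30-15:30.
Dmitri ∩ Yuki ∩ Rina: 07:30-10:30, 13:00-15:30.
Dmitri ∩ Yuki ∩ Rina ∩ Kira: 07:30-09:30, 14:30-15:30.
So the common availability across everyone is 07:30-09:30, 14:30-15:30.

07:30-09:30, 14:30-15:30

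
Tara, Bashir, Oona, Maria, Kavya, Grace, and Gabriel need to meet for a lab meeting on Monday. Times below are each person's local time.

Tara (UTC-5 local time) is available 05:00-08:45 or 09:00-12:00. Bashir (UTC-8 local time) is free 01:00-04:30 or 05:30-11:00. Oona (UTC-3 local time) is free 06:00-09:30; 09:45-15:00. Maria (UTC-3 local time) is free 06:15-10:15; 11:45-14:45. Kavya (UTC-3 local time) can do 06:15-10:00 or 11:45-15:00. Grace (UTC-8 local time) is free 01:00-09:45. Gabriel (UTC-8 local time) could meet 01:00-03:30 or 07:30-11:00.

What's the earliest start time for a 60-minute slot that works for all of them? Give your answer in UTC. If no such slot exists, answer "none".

Tara in UTC: 10:00-13:45, 14:00-17:00 (add 5h to convert from UTC-5).
Bashir in UTC: 09:00-12:30, 13:30-19:00 (add 8h to convert from UTC-8).
Oona in UTC: 09:00-12:30, 12:45-18:00 (add 3h to convert from UTC-3).
Maria in UTC: 09:15-13:15, 14:45-17:45 (add 3h to convert from UTC-3).
Kavya in UTC: 09:15-13:00, 14:45-18:00 (add 3h to convert from UTC-3).
Grace in UTC: 09:00-17:45 (add 8h to convert from UTC-8).
Gabriel in UTC: 09:00-11:30, 15:30-19:00 (add 8h to convert from UTC-8).
Tara ∩ Bashir: 10:00-12:30, 13:30-13:45, 14:00-17:00.
Tara ∩ Bashir ∩ Oona: 10:00-12:30, 13:30-13:45, 14:00-17:00.
Tara ∩ Bashir ∩ Oona ∩ Maria: 10:00-12:30, 14:45-17:00.
Tara ∩ Bashir ∩ Oona ∩ Maria ∩ Kavya: 10:00-12:30, 14:45-17:00.
Tara ∩ Bashir ∩ Oona ∩ Maria ∩ Kavya ∩ Grace: 10:00-12:30, 14:45-17:00.
Tara ∩ Bashir ∩ Oona ∩ Maria ∩ Kavya ∩ Grace ∩ Gabriel: 10:00-11:30, 15:30-17:00.
The first common window of at least 60 minutes is 10:00-11:30, so the earliest start is 10:00.

10:00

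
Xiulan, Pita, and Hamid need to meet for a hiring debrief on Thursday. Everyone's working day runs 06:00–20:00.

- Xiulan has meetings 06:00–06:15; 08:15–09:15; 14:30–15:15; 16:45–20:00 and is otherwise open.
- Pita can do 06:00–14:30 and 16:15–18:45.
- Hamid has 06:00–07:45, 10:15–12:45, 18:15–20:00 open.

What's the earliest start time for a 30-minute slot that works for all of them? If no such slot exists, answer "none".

06:15

Xiulan free: 06:15-08:15, 09:15-14:30, 15:15-16:45 (invert busy blocks within the working day).
Pita free: 06:00-14:30, 16:15-18:45.
Hamid free: 06:00-07:45, 10:15-12:45, 18:15-20:00.
Xiulan ∩ Pita: 06:15-08:15, 09:15-14:30, 16:15-16:45.
Xiulan ∩ Pita ∩ Hamid: 06:15-07:45, 10:15-12:45.
So the common availability across everyone is 06:15-07:45, 10:15-12:45.
The first common window of at least 30 minutes is 06:15-07:45, so the earliest start is 06:15.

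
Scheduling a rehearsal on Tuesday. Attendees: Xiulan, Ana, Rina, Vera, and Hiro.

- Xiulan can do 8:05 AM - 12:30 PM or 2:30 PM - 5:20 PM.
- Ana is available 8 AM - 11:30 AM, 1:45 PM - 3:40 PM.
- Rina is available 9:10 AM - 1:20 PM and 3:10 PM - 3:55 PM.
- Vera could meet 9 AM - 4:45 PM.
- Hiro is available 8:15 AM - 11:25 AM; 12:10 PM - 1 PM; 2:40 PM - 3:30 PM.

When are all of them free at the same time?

09:10-11:25, 15:10-15:30

Xiulan ∩ Ana: 08:05-11:30, 14:30-15:40.
Xiulan ∩ Ana ∩ Rina: 09:10-11:30, 15:10-15:40.
Xiulan ∩ Ana ∩ Rina ∩ Vera: 09:10-11:30, 15:10-15:40.
Xiulan ∩ Ana ∩ Rina ∩ Vera ∩ Hiro: 09:10-11:25, 15:10-15:30.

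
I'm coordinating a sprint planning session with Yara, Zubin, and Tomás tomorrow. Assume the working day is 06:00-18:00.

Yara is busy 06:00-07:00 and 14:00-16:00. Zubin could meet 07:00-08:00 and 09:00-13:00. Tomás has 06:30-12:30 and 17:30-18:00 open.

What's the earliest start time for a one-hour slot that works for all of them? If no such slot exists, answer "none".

Yara free: 07:00-14:00, 16:00-18:00 (invert busy blocks within the working day).
Zubin free: 07:00-08:00, 09:00-13:00.
Tomás free: 06:30-12:30, 17:30-18:00.
Yara ∩ Zubin: 07:00-08:00, 09:00-13:00.
Yara ∩ Zubin ∩ Tomás: 07:00-08:00, 09:00-12:30.
The first common window of at least 60 minutes is 07:00-08:00, so the earliest start is 07:00.

07:00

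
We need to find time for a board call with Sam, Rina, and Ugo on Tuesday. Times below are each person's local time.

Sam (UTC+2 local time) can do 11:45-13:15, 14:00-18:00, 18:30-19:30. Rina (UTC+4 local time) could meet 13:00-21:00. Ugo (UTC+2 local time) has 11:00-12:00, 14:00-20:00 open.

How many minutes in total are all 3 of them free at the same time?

Sam in UTC: 09:45-11:15, 12:00-16:00, 16:30-17:30 (subtract 2h to convert from UTC+2).
Rina in UTC: 09:00-17:00 (subtract 4h to convert from UTC+4).
Ugo in UTC: 09:00-10:00, 12:00-18:00 (subtract 2h to convert from UTC+2).
Sam ∩ Rina: 09:45-11:15, 12:00-16:00, 16:30-17:00.
Sam ∩ Rina ∩ Ugo: 09:45-10:00, 12:00-16:00, 16:30-17:00.
Summing the common windows: 15 + 240 + 30 = 285 minutes.

285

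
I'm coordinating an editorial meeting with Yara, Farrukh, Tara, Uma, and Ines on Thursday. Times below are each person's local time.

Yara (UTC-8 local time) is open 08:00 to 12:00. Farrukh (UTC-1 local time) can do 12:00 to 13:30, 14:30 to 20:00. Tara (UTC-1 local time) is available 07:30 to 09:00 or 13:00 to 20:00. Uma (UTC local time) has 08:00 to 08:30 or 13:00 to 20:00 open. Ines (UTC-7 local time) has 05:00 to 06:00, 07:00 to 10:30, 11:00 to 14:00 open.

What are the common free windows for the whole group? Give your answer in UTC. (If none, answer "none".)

16:00-17:30, 18:00-20:00

Yara in UTC: 16:00-20:00 (add 8h to convert from UTC-8).
Farrukh in UTC: 13:00-14:30, 15:30-21:00 (add 1h to convert from UTC-1).
Tara in UTC: 08:30-10:00, 14:00-21:00 (add 1h to convert from UTC-1).
Uma in UTC: 08:00-08:30, 13:00-20:00.
Ines in UTC: 12:00-13:00, 14:00-17:30, 18:00-21:00 (add 7h to convert from UTC-7).
Yara ∩ Farrukh: 16:00-20:00.
Yara ∩ Farrukh ∩ Tara: 16:00-20:00.
Yara ∩ Farrukh ∩ Tara ∩ Uma: 16:00-20:00.
Yara ∩ Farrukh ∩ Tara ∩ Uma ∩ Ines: 16:00-17:30, 18:00-20:00.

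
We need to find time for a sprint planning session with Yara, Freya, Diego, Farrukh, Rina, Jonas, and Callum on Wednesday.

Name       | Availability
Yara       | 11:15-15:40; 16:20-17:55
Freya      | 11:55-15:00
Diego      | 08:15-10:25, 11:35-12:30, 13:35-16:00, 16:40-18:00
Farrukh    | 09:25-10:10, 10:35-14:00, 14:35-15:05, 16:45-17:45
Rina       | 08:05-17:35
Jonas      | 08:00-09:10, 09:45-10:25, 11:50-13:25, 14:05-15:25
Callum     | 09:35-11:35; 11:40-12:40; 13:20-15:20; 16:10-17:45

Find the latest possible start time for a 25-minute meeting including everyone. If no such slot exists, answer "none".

14:35

Yara ∩ Freya: 11:55-15:00.
Yara ∩ Freya ∩ Diego: 11:55-12:30, 13:35-15:00.
Yara ∩ Freya ∩ Diego ∩ Farrukh: 11:55-12:30, 13:35-14:00, 14:35-15:00.
Yara ∩ Freya ∩ Diego ∩ Farrukh ∩ Rina: 11:55-12:30, 13:35-14:00, 14:35-15:00.
Yara ∩ Freya ∩ Diego ∩ Farrukh ∩ Rina ∩ Jonas: 11:55-12:30, 14:35-15:00.
Yara ∩ Freya ∩ Diego ∩ Farrukh ∩ Rina ∩ Jonas ∩ Callum: 11:55-12:30, 14:35-15:00.
The last common window of at least 25 minutes is 14:35-15:00; a 25-minute meeting can start as late as 14:35 and still end by 15:00.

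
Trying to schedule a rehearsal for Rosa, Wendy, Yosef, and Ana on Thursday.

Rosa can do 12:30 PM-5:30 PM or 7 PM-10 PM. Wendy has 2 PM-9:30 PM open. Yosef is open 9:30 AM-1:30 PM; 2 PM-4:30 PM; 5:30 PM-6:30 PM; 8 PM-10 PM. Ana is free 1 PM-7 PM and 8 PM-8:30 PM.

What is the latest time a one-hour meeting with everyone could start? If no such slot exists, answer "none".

Rosa ∩ Wendy: 14:00-17:30, 19:00-21:30.
Rosa ∩ Wendy ∩ Yosef: 14:00-16:30, 20:00-21:30.
Rosa ∩ Wendy ∩ Yosef ∩ Ana: 14:00-16:30, 20:00-20:30.
The last common window of at least 60 minutes is 14:00-16:30; a 60-minute meeting can start as late as 15:30 and still end by 16:30.

15:30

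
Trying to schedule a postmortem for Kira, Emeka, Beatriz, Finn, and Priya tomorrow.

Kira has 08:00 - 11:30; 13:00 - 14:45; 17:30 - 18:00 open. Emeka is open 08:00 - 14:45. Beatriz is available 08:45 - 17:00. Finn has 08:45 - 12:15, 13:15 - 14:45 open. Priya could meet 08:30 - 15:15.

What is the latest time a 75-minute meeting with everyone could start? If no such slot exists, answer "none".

13:30

Kira ∩ Emeka: 08:00-11:30, 13:00-14:45.
Kira ∩ Emeka ∩ Beatriz: 08:45-11:30, 13:00-14:45.
Kira ∩ Emeka ∩ Beatriz ∩ Finn: 08:45-11:30, 13:15-14:45.
Kira ∩ Emeka ∩ Beatriz ∩ Finn ∩ Priya: 08:45-11:30, 13:15-14:45.
The last common window of at least 75 minutes is 13:15-14:45; a 75-minute meeting can start as late as 13:30 and still end by 14:45.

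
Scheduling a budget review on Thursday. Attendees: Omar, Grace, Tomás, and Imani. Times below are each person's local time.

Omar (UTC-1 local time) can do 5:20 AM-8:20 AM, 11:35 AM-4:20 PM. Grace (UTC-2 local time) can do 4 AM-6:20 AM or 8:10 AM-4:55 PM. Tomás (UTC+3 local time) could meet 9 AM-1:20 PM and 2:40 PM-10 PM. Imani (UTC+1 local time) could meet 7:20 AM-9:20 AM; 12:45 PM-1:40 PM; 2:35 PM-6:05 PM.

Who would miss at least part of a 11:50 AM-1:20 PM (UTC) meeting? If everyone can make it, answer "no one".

Imani, Omar

Omar in UTC: 06:20-09:20, 12:35-17:20 (add 1h to convert from UTC-1).
Grace in UTC: 06:00-08:20, 10:10-18:55 (add 2h to convert from UTC-2).
Tomás in UTC: 06:00-10:20, 11:40-19:00 (subtract 3h to convert from UTC+3).
Imani in UTC: 06:20-08:20, 11:45-12:40, 13:35-17:05 (subtract 1h to convert from UTC+1).
Omar: not fully free for 11:50-13:20. Grace: free for 11:50-13:20. Tomás: free for 11:50-13:20. Imani: not fully free for 11:50-13:20.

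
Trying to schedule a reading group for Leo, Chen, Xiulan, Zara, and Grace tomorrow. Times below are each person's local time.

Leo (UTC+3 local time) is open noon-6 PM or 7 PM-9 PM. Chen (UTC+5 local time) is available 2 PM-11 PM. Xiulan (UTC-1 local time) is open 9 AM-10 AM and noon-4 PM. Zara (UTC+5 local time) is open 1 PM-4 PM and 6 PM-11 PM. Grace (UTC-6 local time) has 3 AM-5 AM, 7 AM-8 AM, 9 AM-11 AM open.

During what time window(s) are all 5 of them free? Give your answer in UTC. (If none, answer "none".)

Leo in UTC: 09:00-15:00, 16:00-18:00 (subtract 3h to convert from UTC+3).
Chen in UTC: 09:00-18:00 (subtract 5h to convert from UTC+5).
Xiulan in UTC: 10:00-11:00, 13:00-17:00 (add 1h to convert from UTC-1).
Zara in UTC: 08:00-11:00, 13:00-18:00 (subtract 5h to convert from UTC+5).
Grace in UTC: 09:00-11:00, 13:00-14:00, 15:00-17:00 (add 6h to convert from UTC-6).
Leo ∩ Chen: 09:00-15:00, 16:00-18:00.
Leo ∩ Chen ∩ Xiulan: 10:00-11:00, 13:00-15:00, 16:00-17:00.
Leo ∩ Chen ∩ Xiulan ∩ Zara: 10:00-11:00, 13:00-15:00, 16:00-17:00.
Leo ∩ Chen ∩ Xiulan ∩ Zara ∩ Grace: 10:00-11:00, 13:00-14:00, 16:00-17:00.

10:00-11:00, 13:00-14:00, 16:00-17:00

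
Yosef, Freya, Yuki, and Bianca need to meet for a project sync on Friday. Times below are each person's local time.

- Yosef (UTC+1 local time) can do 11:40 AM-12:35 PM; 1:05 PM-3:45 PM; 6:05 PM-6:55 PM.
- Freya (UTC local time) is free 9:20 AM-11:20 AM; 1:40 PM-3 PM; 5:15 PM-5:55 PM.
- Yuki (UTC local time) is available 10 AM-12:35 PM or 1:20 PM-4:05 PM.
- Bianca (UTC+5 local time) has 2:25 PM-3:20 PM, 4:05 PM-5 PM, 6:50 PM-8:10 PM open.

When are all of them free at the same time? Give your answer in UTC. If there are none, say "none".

11:05-11:20, 13:50-14:45

Yosef in UTC: 10:40-11:35, 12:05-14:45, 17:05-17:55 (subtract 1h to convert from UTC+1).
Freya in UTC: 09:20-11:20, 13:40-15:00, 17:15-17:55.
Yuki in UTC: 10:00-12:35, 13:20-16:05.
Bianca in UTC: 09:25-10:20, 11:05-12:00, 13:50-15:10 (subtract 5h to convert from UTC+5).
Yosef ∩ Freya: 10:40-11:20, 13:40-14:45, 17:15-17:55.
Yosef ∩ Freya ∩ Yuki: 10:40-11:20, 13:40-14:45.
Yosef ∩ Freya ∩ Yuki ∩ Bianca: 11:05-11:20, 13:50-14:45.
Those are the intersection windows.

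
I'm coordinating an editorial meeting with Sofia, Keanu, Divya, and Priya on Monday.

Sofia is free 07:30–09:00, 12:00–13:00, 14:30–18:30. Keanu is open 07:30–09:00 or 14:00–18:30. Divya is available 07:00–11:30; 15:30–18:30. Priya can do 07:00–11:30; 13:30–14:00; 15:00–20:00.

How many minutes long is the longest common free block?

180

Sofia ∩ Keanu: 07:30-09:00, 14:30-18:30.
Sofia ∩ Keanu ∩ Divya: 07:30-09:00, 15:30-18:30.
Sofia ∩ Keanu ∩ Divya ∩ Priya: 07:30-09:00, 15:30-18:30.
The longest is 15:30-18:30 at 180 minutes.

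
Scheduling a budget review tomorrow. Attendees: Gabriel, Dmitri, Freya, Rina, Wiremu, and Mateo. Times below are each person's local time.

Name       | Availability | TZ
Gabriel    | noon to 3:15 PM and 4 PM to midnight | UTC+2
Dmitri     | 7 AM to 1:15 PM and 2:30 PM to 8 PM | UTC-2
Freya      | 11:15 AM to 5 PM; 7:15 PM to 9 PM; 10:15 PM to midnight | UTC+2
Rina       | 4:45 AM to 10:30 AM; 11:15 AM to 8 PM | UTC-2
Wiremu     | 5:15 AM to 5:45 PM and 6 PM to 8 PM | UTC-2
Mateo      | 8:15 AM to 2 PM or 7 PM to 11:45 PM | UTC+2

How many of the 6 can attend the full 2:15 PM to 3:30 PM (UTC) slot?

Gabriel in UTC: 10:00-13:15, 14:00-22:00 (subtract 2h to convert from UTC+2).
Dmitri in UTC: 09:00-15:15, 16:30-22:00 (add 2h to convert from UTC-2).
Freya in UTC: 09:15-15:00, 17:15-19:00, 20:15-22:00 (subtract 2h to convert from UTC+2).
Rina in UTC: 06:45-12:30, 13:15-22:00 (add 2h to convert from UTC-2).
Wiremu in UTC: 07:15-19:45, 20:00-22:00 (add 2h to convert from UTC-2).
Mateo in UTC: 06:15-12:00, 17:00-21:45 (subtract 2h to convert from UTC+2).
Gabriel, Rina, and Wiremu can make the full 14:15-15:30 slot — that's 3.

3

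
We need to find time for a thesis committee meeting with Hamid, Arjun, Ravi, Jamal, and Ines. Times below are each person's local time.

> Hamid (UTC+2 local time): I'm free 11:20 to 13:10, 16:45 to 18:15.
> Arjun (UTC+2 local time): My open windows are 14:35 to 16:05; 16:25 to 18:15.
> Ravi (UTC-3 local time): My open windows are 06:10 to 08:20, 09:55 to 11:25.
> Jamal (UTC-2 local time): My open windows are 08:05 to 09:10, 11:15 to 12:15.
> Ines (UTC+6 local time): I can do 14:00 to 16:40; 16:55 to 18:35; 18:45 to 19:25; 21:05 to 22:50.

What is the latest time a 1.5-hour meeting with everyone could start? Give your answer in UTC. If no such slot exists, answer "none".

Hamid in UTC: 09:20-11:10, 14:45-16:15 (subtract 2h to convert from UTC+2).
Arjun in UTC: 12:35-14:05, 14:25-16:15 (subtract 2h to convert from UTC+2).
Ravi in UTC: 09:10-11:20, 12:55-14:25 (add 3h to convert from UTC-3).
Jamal in UTC: 10:05-11:10, 13:15-14:15 (add 2h to convert from UTC-2).
Ines in UTC: 08:00-10:40, 10:55-12:35, 12:45-13:25, 15:05-16:50 (subtract 6h to convert from UTC+6).
Hamid ∩ Arjun: 14:45-16:15.
Hamid ∩ Arjun ∩ Ravi: ∅.
Hamid ∩ Arjun ∩ Ravi ∩ Jamal: ∅.
Hamid ∩ Arjun ∩ Ravi ∩ Jamal ∩ Ines: ∅.
There is no time when everyone is free.
No common window is at least 90 minutes long.

none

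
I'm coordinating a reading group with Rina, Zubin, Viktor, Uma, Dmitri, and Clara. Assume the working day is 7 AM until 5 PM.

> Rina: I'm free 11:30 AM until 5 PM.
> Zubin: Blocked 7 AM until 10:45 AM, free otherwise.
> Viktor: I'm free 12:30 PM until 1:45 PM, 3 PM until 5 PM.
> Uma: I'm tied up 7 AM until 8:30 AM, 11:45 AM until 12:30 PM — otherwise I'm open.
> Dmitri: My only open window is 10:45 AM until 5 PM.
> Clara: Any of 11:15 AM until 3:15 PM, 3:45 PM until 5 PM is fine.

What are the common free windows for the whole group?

12:30-13:45, 15:00-15:15, 15:45-17:00

Rina free: 11:30-17:00.
Zubin free: 10:45-17:00 (invert busy blocks within the working day).
Viktor free: 12:30-13:45, 15:00-17:00.
Uma free: 08:30-11:45, 12:30-17:00 (invert busy blocks within the working day).
Dmitri free: 10:45-17:00.
Clara free: 11:15-15:15, 15:45-17:00.
Rina ∩ Zubin: 11:30-17:00.
Rina ∩ Zubin ∩ Viktor: 12:30-13:45, 15:00-17:00.
Rina ∩ Zubin ∩ Viktor ∩ Uma: 12:30-13:45, 15:00-17:00.
Rina ∩ Zubin ∩ Viktor ∩ Uma ∩ Dmitri: 12:30-13:45, 15:00-17:00.
Rina ∩ Zubin ∩ Viktor ∩ Uma ∩ Dmitri ∩ Clara: 12:30-13:45, 15:00-15:15, 15:45-17:00.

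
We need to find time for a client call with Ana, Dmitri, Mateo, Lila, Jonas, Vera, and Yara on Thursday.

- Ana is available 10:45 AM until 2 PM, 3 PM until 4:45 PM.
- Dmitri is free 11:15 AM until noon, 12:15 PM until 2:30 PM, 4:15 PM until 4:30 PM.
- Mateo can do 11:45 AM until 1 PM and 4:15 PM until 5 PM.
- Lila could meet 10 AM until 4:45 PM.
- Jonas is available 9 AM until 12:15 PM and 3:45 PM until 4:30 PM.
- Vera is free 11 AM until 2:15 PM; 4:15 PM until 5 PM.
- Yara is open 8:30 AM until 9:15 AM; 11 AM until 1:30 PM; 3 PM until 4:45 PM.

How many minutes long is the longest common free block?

15

Ana ∩ Dmitri: 11:15-12:00, 12:15-14:00, 16:15-16:30.
Ana ∩ Dmitri ∩ Mateo: 11:45-12:00, 12:15-13:00, 16:15-16:30.
Ana ∩ Dmitri ∩ Mateo ∩ Lila: 11:45-12:00, 12:15-13:00, 16:15-16:30.
Ana ∩ Dmitri ∩ Mateo ∩ Lila ∩ Jonas: 11:45-12:00, 16:15-16:30.
Ana ∩ Dmitri ∩ Mateo ∩ Lila ∩ Jonas ∩ Vera: 11:45-12:00, 16:15-16:30.
Ana ∩ Dmitri ∩ Mateo ∩ Lila ∩ Jonas ∩ Vera ∩ Yara: 11:45-12:00, 16:15-16:30.
The longest is 11:45-12:00 at 15 minutes.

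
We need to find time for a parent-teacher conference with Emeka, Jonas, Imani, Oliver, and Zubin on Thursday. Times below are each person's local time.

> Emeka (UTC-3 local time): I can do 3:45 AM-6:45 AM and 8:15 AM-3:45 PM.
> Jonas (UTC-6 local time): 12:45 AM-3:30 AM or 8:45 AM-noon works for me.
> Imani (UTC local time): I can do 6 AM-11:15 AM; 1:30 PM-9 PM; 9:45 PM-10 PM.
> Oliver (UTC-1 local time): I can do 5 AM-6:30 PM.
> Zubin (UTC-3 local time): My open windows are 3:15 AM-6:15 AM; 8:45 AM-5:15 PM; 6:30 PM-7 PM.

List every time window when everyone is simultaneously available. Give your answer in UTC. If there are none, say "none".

Emeka in UTC: 06:45-09:45, 11:15-18:45 (add 3h to convert from UTC-3).
Jonas in UTC: 06:45-09:30, 14:45-18:00 (add 6h to convert from UTC-6).
Imani in UTC: 06:00-11:15, 13:30-21:00, 21:45-22:00.
Oliver in UTC: 06:00-19:30 (add 1h to convert from UTC-1).
Zubin in UTC: 06:15-09:15, 11:45-20:15, 21:30-22:00 (add 3h to convert from UTC-3).
Emeka ∩ Jonas: 06:45-09:30, 14:45-18:00.
Emeka ∩ Jonas ∩ Imani: 06:45-09:30, 14:45-18:00.
Emeka ∩ Jonas ∩ Imani ∩ Oliver: 06:45-09:30, 14:45-18:00.
Emeka ∩ Jonas ∩ Imani ∩ Oliver ∩ Zubin: 06:45-09:15, 14:45-18:00.
So the common availability across everyone is 06:45-09:15, 14:45-18:00.

06:45-09:15, 14:45-18:00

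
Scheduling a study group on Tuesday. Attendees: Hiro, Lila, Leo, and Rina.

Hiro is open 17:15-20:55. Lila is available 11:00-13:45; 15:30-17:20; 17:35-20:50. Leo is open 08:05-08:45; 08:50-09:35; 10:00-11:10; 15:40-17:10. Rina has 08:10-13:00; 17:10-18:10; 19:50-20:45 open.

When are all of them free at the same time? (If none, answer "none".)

none

Hiro ∩ Lila: 17:15-17:20, 17:35-20:50.
Hiro ∩ Lila ∩ Leo: ∅.
Hiro ∩ Lila ∩ Leo ∩ Rina: ∅.
There is no time when everyone is free.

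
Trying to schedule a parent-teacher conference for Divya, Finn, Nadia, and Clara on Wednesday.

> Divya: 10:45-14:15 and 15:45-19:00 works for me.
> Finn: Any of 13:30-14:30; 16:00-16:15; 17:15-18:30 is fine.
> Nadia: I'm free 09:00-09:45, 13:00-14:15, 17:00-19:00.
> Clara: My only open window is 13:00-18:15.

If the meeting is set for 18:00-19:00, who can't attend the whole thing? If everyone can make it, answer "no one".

Divya: free for 18:00-19:00. Finn: not fully free for 18:00-19:00. Nadia: free for 18:00-19:00. Clara: not fully free for 18:00-19:00.

Clara, Finn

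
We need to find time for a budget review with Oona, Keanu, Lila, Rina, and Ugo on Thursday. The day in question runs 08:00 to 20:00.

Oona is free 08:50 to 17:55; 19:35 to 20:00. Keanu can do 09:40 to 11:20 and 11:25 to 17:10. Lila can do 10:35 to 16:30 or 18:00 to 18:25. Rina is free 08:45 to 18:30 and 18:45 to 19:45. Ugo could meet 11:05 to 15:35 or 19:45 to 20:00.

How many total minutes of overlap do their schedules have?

265

Oona ∩ Keanu: 09:40-11:20, 11:25-17:10.
Oona ∩ Keanu ∩ Lila: 10:35-11:20, 11:25-16:30.
Oona ∩ Keanu ∩ Lila ∩ Rina: 10:35-11:20, 11:25-16:30.
Oona ∩ Keanu ∩ Lila ∩ Rina ∩ Ugo: 11:05-11:20, 11:25-15:35.
Summing the common windows: 15 + 250 = 265 minutes.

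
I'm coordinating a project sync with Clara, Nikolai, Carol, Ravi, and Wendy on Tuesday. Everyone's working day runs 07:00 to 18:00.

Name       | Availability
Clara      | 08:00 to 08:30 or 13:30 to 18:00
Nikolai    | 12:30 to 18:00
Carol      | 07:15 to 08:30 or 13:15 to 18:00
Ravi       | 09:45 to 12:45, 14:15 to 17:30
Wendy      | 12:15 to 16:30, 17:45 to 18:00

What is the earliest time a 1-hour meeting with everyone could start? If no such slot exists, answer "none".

14:15

Clara ∩ Nikolai: 13:30-18:00.
Clara ∩ Nikolai ∩ Carol: 13:30-18:00.
Clara ∩ Nikolai ∩ Carol ∩ Ravi: 14:15-17:30.
Clara ∩ Nikolai ∩ Carol ∩ Ravi ∩ Wendy: 14:15-16:30.
The first common window of at least 60 minutes is 14:15-16:30, so the earliest start is 14:15.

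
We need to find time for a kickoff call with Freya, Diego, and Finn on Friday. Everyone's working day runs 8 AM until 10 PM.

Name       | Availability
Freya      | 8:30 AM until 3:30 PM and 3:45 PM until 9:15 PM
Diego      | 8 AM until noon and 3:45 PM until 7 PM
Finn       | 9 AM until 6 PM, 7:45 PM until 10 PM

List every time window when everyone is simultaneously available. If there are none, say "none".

09:00-12:00, 15:45-18:00

Freya ∩ Diego: 08:30-12:00, 15:45-19:00.
Freya ∩ Diego ∩ Finn: 09:00-12:00, 15:45-18:00.
Those are the intersection windows.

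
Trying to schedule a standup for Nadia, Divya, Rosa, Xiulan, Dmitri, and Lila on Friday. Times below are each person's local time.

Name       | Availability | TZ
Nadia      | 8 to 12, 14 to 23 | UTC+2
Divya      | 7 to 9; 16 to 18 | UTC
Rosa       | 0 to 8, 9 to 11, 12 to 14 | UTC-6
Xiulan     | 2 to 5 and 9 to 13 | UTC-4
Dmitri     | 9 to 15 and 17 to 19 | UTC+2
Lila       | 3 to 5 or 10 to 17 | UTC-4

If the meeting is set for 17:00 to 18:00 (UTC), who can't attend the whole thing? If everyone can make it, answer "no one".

Dmitri, Rosa, Xiulan

Nadia in UTC: 06:00-10:00, 12:00-21:00 (subtract 2h to convert from UTC+2).
Divya in UTC: 07:00-09:00, 16:00-18:00.
Rosa in UTC: 06:00-14:00, 15:00-17:00, 18:00-20:00 (add 6h to convert from UTC-6).
Xiulan in UTC: 06:00-09:00, 13:00-17:00 (add 4h to convert from UTC-4).
Dmitri in UTC: 07:00-13:00, 15:00-17:00 (subtract 2h to convert from UTC+2).
Lila in UTC: 07:00-09:00, 14:00-21:00 (add 4h to convert from UTC-4).
Nadia: free for 17:00-18:00. Divya: free for 17:00-18:00. Rosa: not fully free for 17:00-18:00. Xiulan: not fully free for 17:00-18:00. Dmitri: not fully free for 17:00-18:00. Lila: free for 17:00-18:00.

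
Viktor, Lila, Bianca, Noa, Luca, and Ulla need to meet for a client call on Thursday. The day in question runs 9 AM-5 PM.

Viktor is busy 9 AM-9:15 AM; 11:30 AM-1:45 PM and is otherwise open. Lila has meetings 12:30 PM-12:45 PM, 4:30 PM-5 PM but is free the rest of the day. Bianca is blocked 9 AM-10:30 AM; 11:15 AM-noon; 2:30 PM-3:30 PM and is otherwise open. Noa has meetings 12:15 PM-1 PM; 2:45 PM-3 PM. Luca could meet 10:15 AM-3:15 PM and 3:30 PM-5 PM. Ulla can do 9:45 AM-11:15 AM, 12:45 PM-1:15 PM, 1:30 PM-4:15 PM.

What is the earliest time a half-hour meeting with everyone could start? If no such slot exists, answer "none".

Viktor free: 09:15-11:30, 13:45-17:00 (invert busy blocks within the working day).
Lila free: 09:00-12:30, 12:45-16:30 (invert busy blocks within the working day).
Bianca free: 10:30-11:15, 12:00-14:30, 15:30-17:00 (invert busy blocks within the working day).
Noa free: 09:00-12:15, 13:00-14:45, 15:00-17:00 (invert busy blocks within the working day).
Luca free: 10:15-15:15, 15:30-17:00.
Ulla free: 09:45-11:15, 12:45-13:15, 13:30-16:15.
Viktor ∩ Lila: 09:15-11:30, 13:45-16:30.
Viktor ∩ Lila ∩ Bianca: 10:30-11:15, 13:45-14:30, 15:30-16:30.
Viktor ∩ Lila ∩ Bianca ∩ Noa: 10:30-11:15, 13:45-14:30, 15:30-16:30.
Viktor ∩ Lila ∩ Bianca ∩ Noa ∩ Luca: 10:30-11:15, 13:45-14:30, 15:30-16:30.
Viktor ∩ Lila ∩ Bianca ∩ Noa ∩ Luca ∩ Ulla: 10:30-11:15, 13:45-14:30, 15:30-16:15.
The first common window of at least 30 minutes is 10:30-11:15, so the earliest start is 10:30.

10:30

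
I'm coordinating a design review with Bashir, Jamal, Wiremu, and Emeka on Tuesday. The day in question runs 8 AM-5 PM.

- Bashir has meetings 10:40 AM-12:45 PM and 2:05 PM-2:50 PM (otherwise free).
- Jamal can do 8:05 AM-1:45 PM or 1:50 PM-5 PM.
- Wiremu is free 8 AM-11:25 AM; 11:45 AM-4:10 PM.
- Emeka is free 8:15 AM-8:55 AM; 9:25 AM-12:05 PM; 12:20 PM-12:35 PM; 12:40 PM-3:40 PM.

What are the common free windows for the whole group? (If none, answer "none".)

Bashir free: 08:00-10:40, 12:45-14:05, 14:50-17:00 (invert busy blocks within the working day).
Jamal free: 08:05-13:45, 13:50-17:00.
Wiremu free: 08:00-11:25, 11:45-16:10.
Emeka free: 08:15-08:55, 09:25-12:05, 12:20-12:35, 12:40-15:40.
Bashir ∩ Jamal: 08:05-10:40, 12:45-13:45, 13:50-14:05, 14:50-17:00.
Bashir ∩ Jamal ∩ Wiremu: 08:05-10:40, 12:45-13:45, 13:50-14:05, 14:50-16:10.
Bashir ∩ Jamal ∩ Wiremu ∩ Emeka: 08:15-08:55, 09:25-10:40, 12:45-13:45, 13:50-14:05, 14:50-15:40.

08:15-08:55, 09:25-10:40, 12:45-13:45, 13:50-14:05, 14:50-15:40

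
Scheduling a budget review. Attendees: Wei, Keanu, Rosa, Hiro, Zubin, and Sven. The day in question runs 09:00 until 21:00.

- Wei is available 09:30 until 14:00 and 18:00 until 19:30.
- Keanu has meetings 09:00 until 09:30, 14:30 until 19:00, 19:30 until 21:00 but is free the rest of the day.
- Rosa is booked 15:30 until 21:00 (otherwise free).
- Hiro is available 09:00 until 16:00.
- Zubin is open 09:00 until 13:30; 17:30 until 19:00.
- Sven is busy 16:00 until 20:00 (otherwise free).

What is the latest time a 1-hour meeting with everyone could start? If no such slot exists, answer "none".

12:30

Wei free: 09:30-14:00, 18:00-19:30.
Keanu free: 09:30-14:30, 19:00-19:30 (invert busy blocks within the working day).
Rosa free: 09:00-15:30 (invert busy blocks within the working day).
Hiro free: 09:00-16:00.
Zubin free: 09:00-13:30, 17:30-19:00.
Sven free: 09:00-16:00, 20:00-21:00 (invert busy blocks within the working day).
Wei ∩ Keanu: 09:30-14:00, 19:00-19:30.
Wei ∩ Keanu ∩ Rosa: 09:30-14:00.
Wei ∩ Keanu ∩ Rosa ∩ Hiro: 09:30-14:00.
Wei ∩ Keanu ∩ Rosa ∩ Hiro ∩ Zubin: 09:30-13:30.
Wei ∩ Keanu ∩ Rosa ∩ Hiro ∩ Zubin ∩ Sven: 09:30-13:30.
So the common availability across everyone is 09:30-13:30.
The last common window of at least 60 minutes is 09:30-13:30; a 60-minute meeting can start as late as 12:30 and still end by 13:30.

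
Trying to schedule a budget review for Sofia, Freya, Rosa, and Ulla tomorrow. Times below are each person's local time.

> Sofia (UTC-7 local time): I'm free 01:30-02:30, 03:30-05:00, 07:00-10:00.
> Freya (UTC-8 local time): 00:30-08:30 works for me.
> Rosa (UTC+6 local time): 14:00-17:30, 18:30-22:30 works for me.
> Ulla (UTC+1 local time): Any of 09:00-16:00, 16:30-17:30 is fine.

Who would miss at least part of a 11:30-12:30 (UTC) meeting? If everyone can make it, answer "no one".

Rosa, Sofia

Sofia in UTC: 08:30-09:30, 10:30-12:00, 14:00-17:00 (add 7h to convert from UTC-7).
Freya in UTC: 08:30-16:30 (add 8h to convert from UTC-8).
Rosa in UTC: 08:00-11:30, 12:30-16:30 (subtract 6h to convert from UTC+6).
Ulla in UTC: 08:00-15:00, 15:30-16:30 (subtract 1h to convert from UTC+1).
Sofia: not fully free for 11:30-12:30. Freya: free for 11:30-12:30. Rosa: not fully free for 11:30-12:30. Ulla: free for 11:30-12:30.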